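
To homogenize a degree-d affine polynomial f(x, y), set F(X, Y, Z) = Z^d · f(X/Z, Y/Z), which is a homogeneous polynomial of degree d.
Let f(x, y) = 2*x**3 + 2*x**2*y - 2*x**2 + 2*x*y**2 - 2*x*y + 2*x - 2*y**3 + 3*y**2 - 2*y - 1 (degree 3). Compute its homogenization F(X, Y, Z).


F(X, Y, Z) = 2*X**3 + 2*X**2*Y - 2*X**2*Z + 2*X*Y**2 - 2*X*Y*Z + 2*X*Z**2 - 2*Y**3 + 3*Y**2*Z - 2*Y*Z**2 - Z**3

deg(f) = 3.
Substitute x = X/Z, y = Y/Z into f, then multiply by Z^3.
  monomial 2·x^3·y^0 ↦ 2·X^3·Y^0·Z^0.
  monomial 2·x^2·y^1 ↦ 2·X^2·Y^1·Z^0.
  monomial -2·x^2·y^0 ↦ -2·X^2·Y^0·Z^1.
  monomial 2·x^1·y^2 ↦ 2·X^1·Y^2·Z^0.
  monomial -2·x^1·y^1 ↦ -2·X^1·Y^1·Z^1.
  monomial 2·x^1·y^0 ↦ 2·X^1·Y^0·Z^2.
  monomial -2·x^0·y^3 ↦ -2·X^0·Y^3·Z^0.
  monomial 3·x^0·y^2 ↦ 3·X^0·Y^2·Z^1.
  monomial -2·x^0·y^1 ↦ -2·X^0·Y^1·Z^2.
  monomial -1·x^0·y^0 ↦ -1·X^0·Y^0·Z^3.
Collecting: F(X, Y, Z) = 2*X**3 + 2*X**2*Y - 2*X**2*Z + 2*X*Y**2 - 2*X*Y*Z + 2*X*Z**2 - 2*Y**3 + 3*Y**2*Z - 2*Y*Z**2 - Z**3.


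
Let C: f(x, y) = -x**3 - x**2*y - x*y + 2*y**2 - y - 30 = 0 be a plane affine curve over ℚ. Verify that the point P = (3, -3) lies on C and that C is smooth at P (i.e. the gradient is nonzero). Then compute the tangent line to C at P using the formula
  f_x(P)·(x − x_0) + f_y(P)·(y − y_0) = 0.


Tangent line at P: -6*x - 25*y - 57 = 0.

Step 1: f(3, -3) = 0, so P lies on C.
Step 2: partial derivatives
  f_x(x, y) = -3*x**2 - 2*x*y - y, f_y(x, y) = -x**2 - x + 4*y - 1.
  f_x(P) = -6, f_y(P) = -25 (gradient nonzero, so P is smooth).
Step 3: tangent line at P: -6·(x − 3) + -25·(y − -3) = 0.
Expanding: -6*x - 25*y - 57 = 0.


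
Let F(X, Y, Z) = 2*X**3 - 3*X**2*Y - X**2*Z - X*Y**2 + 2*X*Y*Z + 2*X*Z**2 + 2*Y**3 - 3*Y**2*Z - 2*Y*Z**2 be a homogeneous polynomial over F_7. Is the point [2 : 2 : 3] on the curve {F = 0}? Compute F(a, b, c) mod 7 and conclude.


F(2,2,3) ≡ 4 (mod 7); P is NOT on the curve.

Evaluate F(2, 2, 3) term-by-term (mod 7).
  2*X**3 ↦ 2·8·1·1 = 16
  -3*X**2*Y ↦ -3·4·2·1 = -24
  -X**2*Z ↦ -1·4·1·3 = -12
  -X*Y**2 ↦ -1·2·4·1 = -8
  2*X*Y*Z ↦ 2·2·2·3 = 24
  2*X*Z**2 ↦ 2·2·1·9 = 36
  2*Y**3 ↦ 2·1·8·1 = 16
  -3*Y**2*Z ↦ -3·1·4·3 = -36
  -2*Y*Z**2 ↦ -2·1·2·9 = -36
Sum: F(2, 2, 3) = (16) + (-24) + (-12) + (-8) + (24) + (36) + (16) + (-36) + (-36) = -24.
Reducing mod 7: -24 ≡ 4 (mod 7).
Since F(a, b, c) ≡ 4 ≠ 0 (mod 7), P does NOT lie on the curve.


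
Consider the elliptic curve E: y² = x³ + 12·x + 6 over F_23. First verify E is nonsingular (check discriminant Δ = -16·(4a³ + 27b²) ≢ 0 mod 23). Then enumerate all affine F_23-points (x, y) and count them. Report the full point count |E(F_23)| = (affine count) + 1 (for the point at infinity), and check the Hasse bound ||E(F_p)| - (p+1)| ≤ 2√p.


Affine points = {(0, 11), (0, 12), (3, 0), (4, 7), (4, 16), (6, 8), (6, 15), (8, 4), (8, 19), (13, 6), (13, 17), (16, 4), (16, 19), (19, 3), (19, 20), (20, 9), (20, 14), (22, 4), (22, 19)}; affine count = 19; |E(F_23)| = 20.

Discriminant check: Δ ∝ 4a³ + 27b² = 4·12³ + 27·6² = 4·1728 + 27·36 ≡ 18 (mod 23). Nonzero ⇒ E is nonsingular.
For each x ∈ F_23, compute rhs = x³ + 12·x + 6 mod 23, then count y ∈ F_23 with y² ≡ rhs.
  x = 0: rhs = 6, matching y values: 11, 12 (2 points).
  x = 1: rhs = 19, matching y values: none (0 points).
  x = 2: rhs = 15, matching y values: none (0 points).
  x = 3: rhs = 0, matching y values: 0 (1 points).
  x = 4: rhs = 3, matching y values: 7, 16 (2 points).
  x = 5: rhs = 7, matching y values: none (0 points).
  x = 6: rhs = 18, matching y values: 8, 15 (2 points).
  x = 7: rhs = 19, matching y values: none (0 points).
  x = 8: rhs = 16, matching y values: 4, 19 (2 points).
  x = 9: rhs = 15, matching y values: none (0 points).
  x = 10: rhs = 22, matching y values: none (0 points).
  x = 11: rhs = 20, matching y values: none (0 points).
  x = 12: rhs = 15, matching y values: none (0 points).
  x = 13: rhs = 13, matching y values: 6, 17 (2 points).
  x = 14: rhs = 20, matching y values: none (0 points).
  x = 15: rhs = 19, matching y values: none (0 points).
  x = 16: rhs = 16, matching y values: 4, 19 (2 points).
  x = 17: rhs = 17, matching y values: none (0 points).
  x = 18: rhs = 5, matching y values: none (0 points).
  x = 19: rhs = 9, matching y values: 3, 20 (2 points).
  x = 20: rhs = 12, matching y values: 9, 14 (2 points).
  x = 21: rhs = 20, matching y values: none (0 points).
  x = 22: rhs = 16, matching y values: 4, 19 (2 points).
Total affine count: 19.
Full point count |E(F_23)| = 19 + 1 = 20.
Hasse bound: |20 − (23+1)| = |-4| = 4 ≤ 2√23 ≈ 9.5917 ✓.


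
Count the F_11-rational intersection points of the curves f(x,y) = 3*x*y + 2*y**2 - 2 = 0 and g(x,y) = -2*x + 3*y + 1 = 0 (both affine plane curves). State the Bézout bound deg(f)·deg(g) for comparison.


Common zeros: ∅; count = 0; Bézout bound = 2.

deg(f) = 2, deg(g) = 1, so Bézout bound = 2.
Scan x ∈ F_11. For each x, list the y ∈ F_11 with f(x, y) ≡ 0 and those with g(x, y) ≡ 0 (mod 11); the common zeros in that column are the intersection.
  x = 0: f ≡ 0 at y ∈ {1, 10}; g ≡ 0 at y ∈ {7}; common: ∅.
  x = 1: f ≡ 0 at y ∈ {6, 9}; g ≡ 0 at y ∈ {4}; common: ∅.
  x = 2: f ≡ 0 at y ∈ ∅; g ≡ 0 at y ∈ {1}; common: ∅.
  x = 3: f ≡ 0 at y ∈ {4, 8}; g ≡ 0 at y ∈ {9}; common: ∅.
  x = 4: f ≡ 0 at y ∈ ∅; g ≡ 0 at y ∈ {6}; common: ∅.
  x = 5: f ≡ 0 at y ∈ ∅; g ≡ 0 at y ∈ {3}; common: ∅.
  x = 6: f ≡ 0 at y ∈ ∅; g ≡ 0 at y ∈ {0}; common: ∅.
  x = 7: f ≡ 0 at y ∈ ∅; g ≡ 0 at y ∈ {8}; common: ∅.
  x = 8: f ≡ 0 at y ∈ {3, 7}; g ≡ 0 at y ∈ {5}; common: ∅.
  x = 9: f ≡ 0 at y ∈ ∅; g ≡ 0 at y ∈ {2}; common: ∅.
  x = 10: f ≡ 0 at y ∈ {2, 5}; g ≡ 0 at y ∈ {10}; common: ∅.
Collecting: common zeros = ∅, so the count is 0.
Comparison with the Bézout bound: 0 ≤ 2 = deg(f)·deg(g), as expected for curves with no common component (the affine F_11-count falls short of the bound because intersections may lie at infinity, over extension fields, or carry multiplicity).


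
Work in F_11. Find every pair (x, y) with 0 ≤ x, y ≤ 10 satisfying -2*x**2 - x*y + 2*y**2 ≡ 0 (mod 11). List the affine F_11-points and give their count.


Affine F_11-points: {(0, 0)}; count = 1.

For each of the 121 pairs (x, y) ∈ F_11², evaluate f(x, y) mod 11. Record the zeros.
  x = 0: [0↦0, 1↦2, 2↦8, 3↦7, 4↦10, 5↦6, 6↦6, 7↦10, 8↦7, 9↦8, 10↦2]  zeros at y ∈ {0}
  x = 1: [0↦9, 1↦10, 2↦4, 3↦2, 4↦4, 5↦10, 6↦9, 7↦1, 8↦8, 9↦8, 10↦1]  zeros at y ∈ ∅
  x = 2: [0↦3, 1↦3, 2↦7, 3↦4, 4↦5, 5↦10, 6↦8, 7↦10, 8↦5, 9↦4, 10↦7]  zeros at y ∈ ∅
  x = 3: [0↦4, 1↦3, 2↦6, 3↦2, 4↦2, 5↦6, 6↦3, 7↦4, 8↦9, 9↦7, 10↦9]  zeros at y ∈ ∅
  x = 4: [0↦1, 1↦10, 2↦1, 3↦7, 4↦6, 5↦9, 6↦5, 7↦5, 8↦9, 9↦6, 10↦7]  zeros at y ∈ ∅
  x = 5: [0↦5, 1↦2, 2↦3, 3↦8, 4↦6, 5↦8, 6↦3, 7↦2, 8↦5, 9↦1, 10↦1]  zeros at y ∈ ∅
  x = 6: [0↦5, 1↦1, 2↦1, 3↦5, 4↦2, 5↦3, 6↦8, 7↦6, 8↦8, 9↦3, 10↦2]  zeros at y ∈ ∅
  x = 7: [0↦1, 1↦7, 2↦6, 3↦9, 4↦5, 5↦5, 6↦9, 7↦6, 8↦7, 9↦1, 10↦10]  zeros at y ∈ ∅
  x = 8: [0↦4, 1↦9, 2↦7, 3↦9, 4↦4, 5↦3, 6↦6, 7↦2, 8↦2, 9↦6, 10↦3]  zeros at y ∈ ∅
  x = 9: [0↦3, 1↦7, 2↦4, 3↦5, 4↦10, 5↦8, 6↦10, 7↦5, 8↦4, 9↦7, 10↦3]  zeros at y ∈ ∅
  x = 10: [0↦9, 1↦1, 2↦8, 3↦8, 4↦1, 5↦9, 6↦10, 7↦4, 8↦2, 9↦4, 10↦10]  zeros at y ∈ ∅
Collecting zeros: affine points = {(0, 0)}.
Total count |C(F_11)_aff| = 1.


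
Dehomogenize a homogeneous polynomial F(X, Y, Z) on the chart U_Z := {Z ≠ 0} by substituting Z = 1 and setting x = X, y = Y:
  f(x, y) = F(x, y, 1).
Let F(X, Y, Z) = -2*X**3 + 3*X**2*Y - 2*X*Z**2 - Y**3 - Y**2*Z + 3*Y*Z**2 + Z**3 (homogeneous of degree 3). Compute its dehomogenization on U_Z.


f(x, y) = -2*x**3 + 3*x**2*y - 2*x - y**3 - y**2 + 3*y + 1

On U_Z we set Z = 1. Each monomial c·X^i·Y^j·Z^k in F becomes c·x^i·y^j·1^k = c·x^i·y^j.
Substituting Z = 1: F(X, Y, 1) = -2*x**3 + 3*x**2*y - 2*x - y**3 - y**2 + 3*y + 1.
Note: deg(f) ≤ deg(F) = 3; strict inequality happens when F is divisible by Z (lost terms).


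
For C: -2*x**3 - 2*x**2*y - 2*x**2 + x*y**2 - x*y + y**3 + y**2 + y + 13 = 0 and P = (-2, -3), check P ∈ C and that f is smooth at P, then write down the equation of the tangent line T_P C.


Tangent line at P: -28*x + 28*y + 28 = 0.

Step 1: f(-2, -3) = 0, so P lies on C.
Step 2: partial derivatives
  f_x(x, y) = -6*x**2 - 4*x*y - 4*x + y**2 - y, f_y(x, y) = -2*x**2 + 2*x*y - x + 3*y**2 + 2*y + 1.
  f_x(P) = -28, f_y(P) = 28 (gradient nonzero, so P is smooth).
Step 3: tangent line at P: -28·(x − -2) + 28·(y − -3) = 0.
Expanding: -28*x + 28*y + 28 = 0.


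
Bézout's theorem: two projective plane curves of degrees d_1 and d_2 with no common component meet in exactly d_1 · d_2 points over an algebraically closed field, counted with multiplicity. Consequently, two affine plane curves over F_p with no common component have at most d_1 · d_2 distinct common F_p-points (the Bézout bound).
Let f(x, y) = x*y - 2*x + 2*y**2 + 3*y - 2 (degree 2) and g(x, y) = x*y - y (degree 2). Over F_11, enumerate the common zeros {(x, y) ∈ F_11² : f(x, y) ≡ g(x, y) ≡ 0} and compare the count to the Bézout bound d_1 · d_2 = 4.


Common zeros: {(1, 4), (1, 5), (10, 0)}; count = 3; Bézout bound = 4.

deg(f) = 2, deg(g) = 2, so Bézout bound = 4.
Scan x ∈ F_11. For each x, list the y ∈ F_11 with f(x, y) ≡ 0 and those with g(x, y) ≡ 0 (mod 11); the common zeros in that column are the intersection.
  x = 0: f ≡ 0 at y ∈ {6, 9}; g ≡ 0 at y ∈ {0}; common: ∅.
  x = 1: f ≡ 0 at y ∈ {4, 5}; g ≡ 0 at y ∈ {0, 1, 2, 3, 4, 5, 6, 7, 8, 9, 10}; common: {4, 5}.
  x = 2: f ≡ 0 at y ∈ ∅; g ≡ 0 at y ∈ {0}; common: ∅.
  x = 3: f ≡ 0 at y ∈ {1, 7}; g ≡ 0 at y ∈ {0}; common: ∅.
  x = 4: f ≡ 0 at y ∈ ∅; g ≡ 0 at y ∈ {0}; common: ∅.
  x = 5: f ≡ 0 at y ∈ ∅; g ≡ 0 at y ∈ {0}; common: ∅.
  x = 6: f ≡ 0 at y ∈ ∅; g ≡ 0 at y ∈ {0}; common: ∅.
  x = 7: f ≡ 0 at y ∈ ∅; g ≡ 0 at y ∈ {0}; common: ∅.
  x = 8: f ≡ 0 at y ∈ {3, 8}; g ≡ 0 at y ∈ {0}; common: ∅.
  x = 9: f ≡ 0 at y ∈ ∅; g ≡ 0 at y ∈ {0}; common: ∅.
  x = 10: f ≡ 0 at y ∈ {0, 10}; g ≡ 0 at y ∈ {0}; common: {0}.
Collecting: common zeros = {(1, 4), (1, 5), (10, 0)}, so the count is 3.
Comparison with the Bézout bound: 3 ≤ 4 = deg(f)·deg(g), as expected for curves with no common component (the affine F_11-count falls short of the bound because intersections may lie at infinity, over extension fields, or carry multiplicity).


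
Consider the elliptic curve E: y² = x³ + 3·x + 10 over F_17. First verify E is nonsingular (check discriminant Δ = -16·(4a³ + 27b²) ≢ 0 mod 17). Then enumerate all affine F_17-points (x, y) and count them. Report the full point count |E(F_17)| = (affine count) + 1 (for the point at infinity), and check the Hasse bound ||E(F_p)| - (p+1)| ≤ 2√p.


Affine points = {(4, 1), (4, 16), (7, 0), (8, 6), (8, 11), (9, 1), (9, 16), (13, 6), (13, 11), (14, 5), (14, 12), (15, 8), (15, 9)}; affine count = 13; |E(F_17)| = 14.

Discriminant check: Δ ∝ 4a³ + 27b² = 4·3³ + 27·10² = 4·27 + 27·100 ≡ 3 (mod 17). Nonzero ⇒ E is nonsingular.
For each x ∈ F_17, compute rhs = x³ + 3·x + 10 mod 17, then count y ∈ F_17 with y² ≡ rhs.
  x = 0: rhs = 10, matching y values: none (0 points).
  x = 1: rhs = 14, matching y values: none (0 points).
  x = 2: rhs = 7, matching y values: none (0 points).
  x = 3: rhs = 12, matching y values: none (0 points).
  x = 4: rhs = 1, matching y values: 1, 16 (2 points).
  x = 5: rhs = 14, matching y values: none (0 points).
  x = 6: rhs = 6, matching y values: none (0 points).
  x = 7: rhs = 0, matching y values: 0 (1 points).
  x = 8: rhs = 2, matching y values: 6, 11 (2 points).
  x = 9: rhs = 1, matching y values: 1, 16 (2 points).
  x = 10: rhs = 3, matching y values: none (0 points).
  x = 11: rhs = 14, matching y values: none (0 points).
  x = 12: rhs = 6, matching y values: none (0 points).
  x = 13: rhs = 2, matching y values: 6, 11 (2 points).
  x = 14: rhs = 8, matching y values: 5, 12 (2 points).
  x = 15: rhs = 13, matching y values: 8, 9 (2 points).
  x = 16: rhs = 6, matching y values: none (0 points).
Total affine count: 13.
Full point count |E(F_17)| = 13 + 1 = 14.
Hasse bound: |14 − (17+1)| = |-4| = 4 ≤ 2√17 ≈ 8.2462 ✓.


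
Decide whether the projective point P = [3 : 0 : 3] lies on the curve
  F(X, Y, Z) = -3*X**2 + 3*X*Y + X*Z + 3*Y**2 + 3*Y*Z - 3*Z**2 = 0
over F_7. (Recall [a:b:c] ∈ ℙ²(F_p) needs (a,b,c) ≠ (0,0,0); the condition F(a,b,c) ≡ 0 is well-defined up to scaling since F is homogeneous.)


F(3,0,3) ≡ 4 (mod 7); P is NOT on the curve.

Evaluate F(3, 0, 3) term-by-term (mod 7).
  -3*X**2 ↦ -3·9·1·1 = -27
  3*X*Y ↦ 3·3·0·1 = 0
  X*Z ↦ 1·3·1·3 = 9
  3*Y**2 ↦ 3·1·0·1 = 0
  3*Y*Z ↦ 3·1·0·3 = 0
  -3*Z**2 ↦ -3·1·1·9 = -27
Sum: F(3, 0, 3) = (-27) + (0) + (9) + (0) + (0) + (-27) = -45.
Reducing mod 7: -45 ≡ 4 (mod 7).
Since F(a, b, c) ≡ 4 ≠ 0 (mod 7), P does NOT lie on the curve.


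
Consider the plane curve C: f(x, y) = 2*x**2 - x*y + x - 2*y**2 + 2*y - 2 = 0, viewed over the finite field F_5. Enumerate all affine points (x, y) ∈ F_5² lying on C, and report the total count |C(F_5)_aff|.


Affine F_5-points: {(1, 1), (1, 2), (2, 2), (2, 3), (4, 1), (4, 3)}; count = 6.

For each of the 25 pairs (x, y) ∈ F_5², evaluate f(x, y) mod 5. Record the zeros.
  x = 0: [0↦3, 1↦3, 2↦4, 3↦1, 4↦4]  zeros at y ∈ ∅
  x = 1: [0↦1, 1↦0, 2↦0, 3↦1, 4↦3]  zeros at y ∈ {1, 2}
  x = 2: [0↦3, 1↦1, 2↦0, 3↦0, 4↦1]  zeros at y ∈ {2, 3}
  x = 3: [0↦4, 1↦1, 2↦4, 3↦3, 4↦3]  zeros at y ∈ ∅
  x = 4: [0↦4, 1↦0, 2↦2, 3↦0, 4↦4]  zeros at y ∈ {1, 3}
Collecting zeros: affine points = {(1, 1), (1, 2), (2, 2), (2, 3), (4, 1), (4, 3)}.
Total count |C(F_5)_aff| = 6.


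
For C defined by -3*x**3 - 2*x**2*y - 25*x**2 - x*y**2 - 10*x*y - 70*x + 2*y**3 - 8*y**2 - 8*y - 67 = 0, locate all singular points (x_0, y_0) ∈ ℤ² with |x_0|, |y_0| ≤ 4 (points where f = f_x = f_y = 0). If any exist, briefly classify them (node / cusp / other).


Singular points: {(-3, 1)}; classification: cusp.

Compute partial derivatives:
  f_x = -9*x**2 - 4*x*y - 50*x - y**2 - 10*y - 70.
  f_y = -2*x**2 - 2*x*y - 10*x + 6*y**2 - 16*y - 8.
Scan x_0 ∈ {−4, ..., 4}. For each x_0, f_y(x_0, y) is a polynomial in y; find its integer roots y ∈ {−4, ..., 4}, then test f_x and f at those candidates.
  x = -4: f_y(-4, y) = 6*y**2 - 8*y; vanishes at y ∈ {0}. (-4, 0): f_x = -14 ≠ 0.
  x = -3: f_y(-3, y) = 6*y**2 - 10*y + 4; vanishes at y ∈ {1}. (-3, 1): f_x = 0, f = 0 — SINGULAR.
  x = -2: f_y(-2, y) = 6*y**2 - 12*y + 4; no integer root y with |y| ≤ 4.
  x = -1: f_y(-1, y) = 6*y**2 - 14*y; vanishes at y ∈ {0}. (-1, 0): f_x = -29 ≠ 0.
  x = 0: f_y(0, y) = 6*y**2 - 16*y - 8; no integer root y with |y| ≤ 4.
  x = 1: f_y(1, y) = 6*y**2 - 18*y - 20; no integer root y with |y| ≤ 4.
  x = 2: f_y(2, y) = 6*y**2 - 20*y - 36; no integer root y with |y| ≤ 4.
  x = 3: f_y(3, y) = 6*y**2 - 22*y - 56; no integer root y with |y| ≤ 4.
  x = 4: f_y(4, y) = 6*y**2 - 24*y - 80; no integer root y with |y| ≤ 4.
Only singular point on the grid: (-3, 1).
Classify: substitute x = -3 + u, y = 1 + v and expand: f = -3*u**3 - 2*u**2*v - u*v**2 + 2*v**3 + v**2.
No constant or linear terms (consistent with a singular point). Quadratic part: v**2. Cubic part: -3*u**3 - 2*u**2*v - u*v**2 + 2*v**3.
The quadratic part v**2 is a perfect square, so there is a single (double) tangent line v = 0, i.e. y = 1. Restricting the cubic part to that line (v = 0) leaves -3*u**3 ≠ 0, so f is not divisible by v and the branch is v² ≈ 3*u**3 to lowest order — this is a cusp.
Classification: cusp.


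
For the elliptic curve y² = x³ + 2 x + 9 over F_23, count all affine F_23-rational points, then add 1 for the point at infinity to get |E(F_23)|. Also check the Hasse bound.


Affine points = {(0, 3), (0, 20), (1, 9), (1, 14), (4, 9), (4, 14), (5, 11), (5, 12), (8, 10), (8, 13), (12, 6), (12, 17), (13, 1), (13, 22), (18, 9), (18, 14), (19, 11), (19, 12), (22, 11), (22, 12)}; affine count = 20; |E(F_23)| = 21.

Discriminant check: Δ ∝ 4a³ + 27b² = 4·2³ + 27·9² = 4·8 + 27·81 ≡ 11 (mod 23). Nonzero ⇒ E is nonsingular.
For each x ∈ F_23, compute rhs = x³ + 2·x + 9 mod 23, then count y ∈ F_23 with y² ≡ rhs.
  x = 0: rhs = 9, matching y values: 3, 20 (2 points).
  x = 1: rhs = 12, matching y values: 9, 14 (2 points).
  x = 2: rhs = 21, matching y values: none (0 points).
  x = 3: rhs = 19, matching y values: none (0 points).
  x = 4: rhs = 12, matching y values: 9, 14 (2 points).
  x = 5: rhs = 6, matching y values: 11, 12 (2 points).
  x = 6: rhs = 7, matching y values: none (0 points).
  x = 7: rhs = 21, matching y values: none (0 points).
  x = 8: rhs = 8, matching y values: 10, 13 (2 points).
  x = 9: rhs = 20, matching y values: none (0 points).
  x = 10: rhs = 17, matching y values: none (0 points).
  x = 11: rhs = 5, matching y values: none (0 points).
  x = 12: rhs = 13, matching y values: 6, 17 (2 points).
  x = 13: rhs = 1, matching y values: 1, 22 (2 points).
  x = 14: rhs = 21, matching y values: none (0 points).
  x = 15: rhs = 10, matching y values: none (0 points).
  x = 16: rhs = 20, matching y values: none (0 points).
  x = 17: rhs = 11, matching y values: none (0 points).
  x = 18: rhs = 12, matching y values: 9, 14 (2 points).
  x = 19: rhs = 6, matching y values: 11, 12 (2 points).
  x = 20: rhs = 22, matching y values: none (0 points).
  x = 21: rhs = 20, matching y values: none (0 points).
  x = 22: rhs = 6, matching y values: 11, 12 (2 points).
Total affine count: 20.
Full point count |E(F_23)| = 20 + 1 = 21.
Hasse bound: |21 − (23+1)| = |-3| = 3 ≤ 2√23 ≈ 9.5917 ✓.


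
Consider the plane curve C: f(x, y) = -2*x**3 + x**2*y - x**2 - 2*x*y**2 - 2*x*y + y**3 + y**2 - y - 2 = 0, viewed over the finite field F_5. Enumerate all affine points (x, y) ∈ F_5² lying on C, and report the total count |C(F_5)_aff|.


Affine F_5-points: {(1, 0), (1, 2), (1, 4), (2, 1), (2, 3), (2, 4), (3, 0), (4, 1)}; count = 8.

For each of the 25 pairs (x, y) ∈ F_5², evaluate f(x, y) mod 5. Record the zeros.
  x = 0: [0↦3, 1↦4, 2↦3, 3↦1, 4↦4]  zeros at y ∈ ∅
  x = 1: [0↦0, 1↦3, 2↦0, 3↦2, 4↦0]  zeros at y ∈ {0, 2, 4}
  x = 2: [0↦3, 1↦0, 2↦2, 3↦0, 4↦0]  zeros at y ∈ {1, 3, 4}
  x = 3: [0↦0, 1↦3, 2↦2, 3↦3, 4↦2]  zeros at y ∈ {0}
  x = 4: [0↦4, 1↦0, 2↦3, 3↦4, 4↦4]  zeros at y ∈ {1}
Collecting zeros: affine points = {(1, 0), (1, 2), (1, 4), (2, 1), (2, 3), (2, 4), (3, 0), (4, 1)}.
Total count |C(F_5)_aff| = 8.


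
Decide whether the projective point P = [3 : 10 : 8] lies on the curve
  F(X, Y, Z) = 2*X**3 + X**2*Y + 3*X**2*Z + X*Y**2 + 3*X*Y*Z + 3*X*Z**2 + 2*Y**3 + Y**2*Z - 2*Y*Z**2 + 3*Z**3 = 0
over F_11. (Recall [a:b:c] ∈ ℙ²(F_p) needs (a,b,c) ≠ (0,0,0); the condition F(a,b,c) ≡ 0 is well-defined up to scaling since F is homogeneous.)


F(3,10,8) ≡ 7 (mod 11); P is NOT on the curve.

Evaluate F(3, 10, 8) term-by-term (mod 11).
  2*X**3 ↦ 2·27·1·1 = 54
  X**2*Y ↦ 1·9·10·1 = 90
  3*X**2*Z ↦ 3·9·1·8 = 216
  X*Y**2 ↦ 1·3·100·1 = 300
  3*X*Y*Z ↦ 3·3·10·8 = 720
  3*X*Z**2 ↦ 3·3·1·64 = 576
  2*Y**3 ↦ 2·1·1000·1 = 2000
  Y**2*Z ↦ 1·1·100·8 = 800
  -2*Y*Z**2 ↦ -2·1·10·64 = -1280
  3*Z**3 ↦ 3·1·1·512 = 1536
Sum: F(3, 10, 8) = (54) + (90) + (216) + (300) + (720) + (576) + (2000) + (800) + (-1280) + (1536) = 5012.
Reducing mod 11: 5012 ≡ 7 (mod 11).
Since F(a, b, c) ≡ 7 ≠ 0 (mod 11), P does NOT lie on the curve.


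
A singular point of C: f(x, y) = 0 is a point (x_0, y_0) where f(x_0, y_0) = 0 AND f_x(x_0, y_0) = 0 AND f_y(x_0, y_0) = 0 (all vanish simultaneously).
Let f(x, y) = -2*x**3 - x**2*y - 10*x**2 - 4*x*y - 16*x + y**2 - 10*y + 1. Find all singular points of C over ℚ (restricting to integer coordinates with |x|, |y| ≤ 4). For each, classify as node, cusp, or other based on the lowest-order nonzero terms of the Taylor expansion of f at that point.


Singular points: {(-2, 3)}; classification: node.

Compute partial derivatives:
  f_x = -6*x**2 - 2*x*y - 20*x - 4*y - 16.
  f_y = -x**2 - 4*x + 2*y - 10.
Scan x_0 ∈ {−4, ..., 4}. For each x_0, f_y(x_0, y) is a polynomial in y; find its integer roots y ∈ {−4, ..., 4}, then test f_x and f at those candidates.
  x = -4: f_y(-4, y) = 2*y - 10; no integer root y with |y| ≤ 4.
  x = -3: f_y(-3, y) = 2*y - 7; no integer root y with |y| ≤ 4.
  x = -2: f_y(-2, y) = 2*y - 6; vanishes at y ∈ {3}. (-2, 3): f_x = 0, f = 0 — SINGULAR.
  x = -1: f_y(-1, y) = 2*y - 7; no integer root y with |y| ≤ 4.
  x = 0: f_y(0, y) = 2*y - 10; no integer root y with |y| ≤ 4.
  x = 1: f_y(1, y) = 2*y - 15; no integer root y with |y| ≤ 4.
  x = 2: f_y(2, y) = 2*y - 22; no integer root y with |y| ≤ 4.
  x = 3: f_y(3, y) = 2*y - 31; no integer root y with |y| ≤ 4.
  x = 4: f_y(4, y) = 2*y - 42; no integer root y with |y| ≤ 4.
Only singular point on the grid: (-2, 3).
Classify: substitute x = -2 + u, y = 3 + v and expand: f = -2*u**3 - u**2*v - u**2 + v**2.
No constant or linear terms (consistent with a singular point). Quadratic part: -u**2 + v**2. Cubic part: -2*u**3 - u**2*v.
The quadratic part v**2 - u**2 = (v − u)(v + u) splits into two distinct linear factors, so there are two distinct tangent lines y − 3 = ±(x − -2) — this is a node (ordinary double point).
Classification: node.


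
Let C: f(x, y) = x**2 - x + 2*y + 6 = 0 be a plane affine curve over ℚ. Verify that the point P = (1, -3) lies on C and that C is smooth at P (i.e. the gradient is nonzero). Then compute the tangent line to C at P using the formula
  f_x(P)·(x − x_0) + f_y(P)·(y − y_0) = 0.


Tangent line at P: x + 2*y + 5 = 0.

Step 1: f(1, -3) = 0, so P lies on C.
Step 2: partial derivatives
  f_x(x, y) = 2*x - 1, f_y(x, y) = 2.
  f_x(P) = 1, f_y(P) = 2 (gradient nonzero, so P is smooth).
Step 3: tangent line at P: 1·(x − 1) + 2·(y − -3) = 0.
Expanding: x + 2*y + 5 = 0.


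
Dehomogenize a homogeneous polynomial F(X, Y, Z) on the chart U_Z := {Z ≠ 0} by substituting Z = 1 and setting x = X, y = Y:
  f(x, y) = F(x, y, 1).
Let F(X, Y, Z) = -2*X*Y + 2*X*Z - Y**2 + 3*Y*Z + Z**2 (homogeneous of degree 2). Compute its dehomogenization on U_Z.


f(x, y) = -2*x*y + 2*x - y**2 + 3*y + 1

On U_Z we set Z = 1. Each monomial c·X^i·Y^j·Z^k in F becomes c·x^i·y^j·1^k = c·x^i·y^j.
Substituting Z = 1: F(X, Y, 1) = -2*x*y + 2*x - y**2 + 3*y + 1.
Note: deg(f) ≤ deg(F) = 2; strict inequality happens when F is divisible by Z (lost terms).


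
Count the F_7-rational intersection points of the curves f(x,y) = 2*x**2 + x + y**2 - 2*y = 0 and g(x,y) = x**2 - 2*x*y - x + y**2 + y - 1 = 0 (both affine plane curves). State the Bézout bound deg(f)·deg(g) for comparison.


Common zeros: ∅; count = 0; Bézout bound = 4.

deg(f) = 2, deg(g) = 2, so Bézout bound = 4.
Scan x ∈ F_7. For each x, list the y ∈ F_7 with f(x, y) ≡ 0 and those with g(x, y) ≡ 0 (mod 7); the common zeros in that column are the intersection.
  x = 0: f ≡ 0 at y ∈ {0, 2}; g ≡ 0 at y ∈ ∅; common: ∅.
  x = 1: f ≡ 0 at y ∈ ∅; g ≡ 0 at y ∈ ∅; common: ∅.
  x = 2: f ≡ 0 at y ∈ ∅; g ≡ 0 at y ∈ ∅; common: ∅.
  x = 3: f ≡ 0 at y ∈ {0, 2}; g ≡ 0 at y ∈ ∅; common: ∅.
  x = 4: f ≡ 0 at y ∈ {1}; g ≡ 0 at y ∈ ∅; common: ∅.
  x = 5: f ≡ 0 at y ∈ {4, 5}; g ≡ 0 at y ∈ ∅; common: ∅.
  x = 6: f ≡ 0 at y ∈ {1}; g ≡ 0 at y ∈ ∅; common: ∅.
Collecting: common zeros = ∅, so the count is 0.
Comparison with the Bézout bound: 0 ≤ 4 = deg(f)·deg(g), as expected for curves with no common component (the affine F_7-count falls short of the bound because intersections may lie at infinity, over extension fields, or carry multiplicity).


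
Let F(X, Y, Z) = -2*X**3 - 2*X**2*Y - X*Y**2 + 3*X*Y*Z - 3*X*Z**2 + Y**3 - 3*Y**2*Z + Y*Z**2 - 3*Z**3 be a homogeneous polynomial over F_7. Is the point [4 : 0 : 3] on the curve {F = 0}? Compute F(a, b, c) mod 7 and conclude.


F(4,0,3) ≡ 5 (mod 7); P is NOT on the curve.

Evaluate F(4, 0, 3) term-by-term (mod 7).
  -2*X**3 ↦ -2·64·1·1 = -128
  -2*X**2*Y ↦ -2·16·0·1 = 0
  -X*Y**2 ↦ -1·4·0·1 = 0
  3*X*Y*Z ↦ 3·4·0·3 = 0
  -3*X*Z**2 ↦ -3·4·1·9 = -108
  Y**3 ↦ 1·1·0·1 = 0
  -3*Y**2*Z ↦ -3·1·0·3 = 0
  Y*Z**2 ↦ 1·1·0·9 = 0
  -3*Z**3 ↦ -3·1·1·27 = -81
Sum: F(4, 0, 3) = (-128) + (0) + (0) + (0) + (-108) + (0) + (0) + (0) + (-81) = -317.
Reducing mod 7: -317 ≡ 5 (mod 7).
Since F(a, b, c) ≡ 5 ≠ 0 (mod 7), P does NOT lie on the curve.


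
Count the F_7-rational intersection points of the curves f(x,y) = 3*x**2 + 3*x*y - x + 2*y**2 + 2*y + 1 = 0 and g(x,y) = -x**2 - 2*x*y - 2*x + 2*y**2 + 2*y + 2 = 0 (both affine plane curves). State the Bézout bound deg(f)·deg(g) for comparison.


Common zeros: {(1, 2), (4, 4)}; count = 2; Bézout bound = 4.

deg(f) = 2, deg(g) = 2, so Bézout bound = 4.
Scan x ∈ F_7. For each x, list the y ∈ F_7 with f(x, y) ≡ 0 and those with g(x, y) ≡ 0 (mod 7); the common zeros in that column are the intersection.
  x = 0: f ≡ 0 at y ∈ ∅; g ≡ 0 at y ∈ {2, 4}; common: ∅.
  x = 1: f ≡ 0 at y ∈ {2, 6}; g ≡ 0 at y ∈ {2, 5}; common: {2}.
  x = 2: f ≡ 0 at y ∈ {1, 2}; g ≡ 0 at y ∈ ∅; common: ∅.
  x = 3: f ≡ 0 at y ∈ ∅; g ≡ 0 at y ∈ {3, 6}; common: ∅.
  x = 4: f ≡ 0 at y ∈ {3, 4}; g ≡ 0 at y ∈ {4, 6}; common: {4}.
  x = 5: f ≡ 0 at y ∈ {3, 6}; g ≡ 0 at y ∈ ∅; common: ∅.
  x = 6: f ≡ 0 at y ∈ ∅; g ≡ 0 at y ∈ ∅; common: ∅.
Collecting: common zeros = {(1, 2), (4, 4)}, so the count is 2.
Comparison with the Bézout bound: 2 ≤ 4 = deg(f)·deg(g), as expected for curves with no common component (the affine F_7-count falls short of the bound because intersections may lie at infinity, over extension fields, or carry multiplicity).


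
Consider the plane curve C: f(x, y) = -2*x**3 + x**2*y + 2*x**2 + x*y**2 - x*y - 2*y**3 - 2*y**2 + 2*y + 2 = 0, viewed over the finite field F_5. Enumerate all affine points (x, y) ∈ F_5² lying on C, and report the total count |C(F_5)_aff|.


Affine F_5-points: {(0, 1), (0, 4), (1, 3), (3, 2), (3, 3), (4, 1)}; count = 6.

For each of the 25 pairs (x, y) ∈ F_5², evaluate f(x, y) mod 5. Record the zeros.
  x = 0: [0↦2, 1↦0, 2↦2, 3↦1, 4↦0]  zeros at y ∈ {1, 4}
  x = 1: [0↦2, 1↦1, 2↦1, 3↦0, 4↦1]  zeros at y ∈ {3}
  x = 2: [0↦4, 1↦1, 2↦1, 3↦2, 4↦2]  zeros at y ∈ ∅
  x = 3: [0↦1, 1↦3, 2↦0, 3↦0, 4↦1]  zeros at y ∈ {2, 3}
  x = 4: [0↦1, 1↦0, 2↦1, 3↦2, 4↦1]  zeros at y ∈ {1}
Collecting zeros: affine points = {(0, 1), (0, 4), (1, 3), (3, 2), (3, 3), (4, 1)}.
Total count |C(F_5)_aff| = 6.


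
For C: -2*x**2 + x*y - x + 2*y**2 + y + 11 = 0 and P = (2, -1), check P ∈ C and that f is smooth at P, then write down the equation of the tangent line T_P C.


Tangent line at P: -10*x - y + 19 = 0.

Step 1: f(2, -1) = 0, so P lies on C.
Step 2: partial derivatives
  f_x(x, y) = -4*x + y - 1, f_y(x, y) = x + 4*y + 1.
  f_x(P) = -10, f_y(P) = -1 (gradient nonzero, so P is smooth).
Step 3: tangent line at P: -10·(x − 2) + -1·(y − -1) = 0.
Expanding: -10*x - y + 19 = 0.


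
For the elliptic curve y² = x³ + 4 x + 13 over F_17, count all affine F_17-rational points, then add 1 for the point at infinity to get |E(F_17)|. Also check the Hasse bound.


Affine points = {(0, 8), (0, 9), (1, 1), (1, 16), (3, 1), (3, 16), (4, 5), (4, 12), (6, 7), (6, 10), (8, 8), (8, 9), (9, 8), (9, 9), (10, 4), (10, 13), (12, 2), (12, 15), (13, 1), (13, 16), (14, 5), (14, 12), (16, 5), (16, 12)}; affine count = 24; |E(F_17)| = 25.

Discriminant check: Δ ∝ 4a³ + 27b² = 4·4³ + 27·13² = 4·64 + 27·169 ≡ 8 (mod 17). Nonzero ⇒ E is nonsingular.
For each x ∈ F_17, compute rhs = x³ + 4·x + 13 mod 17, then count y ∈ F_17 with y² ≡ rhs.
  x = 0: rhs = 13, matching y values: 8, 9 (2 points).
  x = 1: rhs = 1, matching y values: 1, 16 (2 points).
  x = 2: rhs = 12, matching y values: none (0 points).
  x = 3: rhs = 1, matching y values: 1, 16 (2 points).
  x = 4: rhs = 8, matching y values: 5, 12 (2 points).
  x = 5: rhs = 5, matching y values: none (0 points).
  x = 6: rhs = 15, matching y values: 7, 10 (2 points).
  x = 7: rhs = 10, matching y values: none (0 points).
  x = 8: rhs = 13, matching y values: 8, 9 (2 points).
  x = 9: rhs = 13, matching y values: 8, 9 (2 points).
  x = 10: rhs = 16, matching y values: 4, 13 (2 points).
  x = 11: rhs = 11, matching y values: none (0 points).
  x = 12: rhs = 4, matching y values: 2, 15 (2 points).
  x = 13: rhs = 1, matching y values: 1, 16 (2 points).
  x = 14: rhs = 8, matching y values: 5, 12 (2 points).
  x = 15: rhs = 14, matching y values: none (0 points).
  x = 16: rhs = 8, matching y values: 5, 12 (2 points).
Total affine count: 24.
Full point count |E(F_17)| = 24 + 1 = 25.
Hasse bound: |25 − (17+1)| = |7| = 7 ≤ 2√17 ≈ 8.2462 ✓.


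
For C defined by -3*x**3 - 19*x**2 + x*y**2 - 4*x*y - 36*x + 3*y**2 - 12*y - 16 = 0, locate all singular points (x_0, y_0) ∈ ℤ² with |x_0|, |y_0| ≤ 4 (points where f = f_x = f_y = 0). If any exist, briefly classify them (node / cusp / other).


Singular points: {(-2, 2)}; classification: node.

Compute partial derivatives:
  f_x = -9*x**2 - 38*x + y**2 - 4*y - 36.
  f_y = 2*x*y - 4*x + 6*y - 12.
Scan x_0 ∈ {−4, ..., 4}. For each x_0, f_y(x_0, y) is a polynomial in y; find its integer roots y ∈ {−4, ..., 4}, then test f_x and f at those candidates.
  x = -4: f_y(-4, y) = 4 - 2*y; vanishes at y ∈ {2}. (-4, 2): f_x = -32 ≠ 0.
  x = -3: f_y(-3, y) = 0; vanishes at y ∈ {-4, -3, -2, -1, 0, 1, 2, 3, 4}. (-3, -4): f_x = 29 ≠ 0; (-3, -3): f_x = 18 ≠ 0; (-3, -2): f_x = 9 ≠ 0; (-3, -1): f_x = 2 ≠ 0; (-3, 0): f_x = -3 ≠ 0; (-3, 1): f_x = -6 ≠ 0; (-3, 2): f_x = -7 ≠ 0; (-3, 3): f_x = -6 ≠ 0; (-3, 4): f_x = -3 ≠ 0.
  x = -2: f_y(-2, y) = 2*y - 4; vanishes at y ∈ {2}. (-2, 2): f_x = 0, f = 0 — SINGULAR.
  x = -1: f_y(-1, y) = 4*y - 8; vanishes at y ∈ {2}. (-1, 2): f_x = -11 ≠ 0.
  x = 0: f_y(0, y) = 6*y - 12; vanishes at y ∈ {2}. (0, 2): f_x = -40 ≠ 0.
  x = 1: f_y(1, y) = 8*y - 16; vanishes at y ∈ {2}. (1, 2): f_x = -87 ≠ 0.
  x = 2: f_y(2, y) = 10*y - 20; vanishes at y ∈ {2}. (2, 2): f_x = -152 ≠ 0.
  x = 3: f_y(3, y) = 12*y - 24; vanishes at y ∈ {2}. (3, 2): f_x = -235 ≠ 0.
  x = 4: f_y(4, y) = 14*y - 28; vanishes at y ∈ {2}. (4, 2): f_x = -336 ≠ 0.
Only singular point on the grid: (-2, 2).
Classify: substitute x = -2 + u, y = 2 + v and expand: f = -3*u**3 - u**2 + u*v**2 + v**2.
No constant or linear terms (consistent with a singular point). Quadratic part: -u**2 + v**2. Cubic part: -3*u**3 + u*v**2.
The quadratic part v**2 - u**2 = (v − u)(v + u) splits into two distinct linear factors, so there are two distinct tangent lines y − 2 = ±(x − -2) — this is a node (ordinary double point).
Classification: node.


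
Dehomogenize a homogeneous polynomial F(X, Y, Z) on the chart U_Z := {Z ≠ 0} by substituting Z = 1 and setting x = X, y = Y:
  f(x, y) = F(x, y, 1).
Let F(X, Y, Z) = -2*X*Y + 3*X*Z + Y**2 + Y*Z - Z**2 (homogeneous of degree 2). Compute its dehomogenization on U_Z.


f(x, y) = -2*x*y + 3*x + y**2 + y - 1

On U_Z we set Z = 1. Each monomial c·X^i·Y^j·Z^k in F becomes c·x^i·y^j·1^k = c·x^i·y^j.
Substituting Z = 1: F(X, Y, 1) = -2*x*y + 3*x + y**2 + y - 1.
Note: deg(f) ≤ deg(F) = 2; strict inequality happens when F is divisible by Z (lost terms).


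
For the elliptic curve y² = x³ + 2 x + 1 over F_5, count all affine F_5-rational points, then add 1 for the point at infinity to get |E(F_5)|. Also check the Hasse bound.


Affine points = {(0, 1), (0, 4), (1, 2), (1, 3), (3, 2), (3, 3)}; affine count = 6; |E(F_5)| = 7.

Discriminant check: Δ ∝ 4a³ + 27b² = 4·2³ + 27·1² = 4·8 + 27·1 ≡ 4 (mod 5). Nonzero ⇒ E is nonsingular.
For each x ∈ F_5, compute rhs = x³ + 2·x + 1 mod 5, then count y ∈ F_5 with y² ≡ rhs.
  x = 0: rhs = 1, matching y values: 1, 4 (2 points).
  x = 1: rhs = 4, matching y values: 2, 3 (2 points).
  x = 2: rhs = 3, matching y values: none (0 points).
  x = 3: rhs = 4, matching y values: 2, 3 (2 points).
  x = 4: rhs = 3, matching y values: none (0 points).
Total affine count: 6.
Full point count |E(F_5)| = 6 + 1 = 7.
Hasse bound: |7 − (5+1)| = |1| = 1 ≤ 2√5 ≈ 4.4721 ✓.


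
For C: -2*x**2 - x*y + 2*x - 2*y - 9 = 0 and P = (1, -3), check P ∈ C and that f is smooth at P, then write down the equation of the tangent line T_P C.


Tangent line at P: x - 3*y - 10 = 0.

Step 1: f(1, -3) = 0, so P lies on C.
Step 2: partial derivatives
  f_x(x, y) = -4*x - y + 2, f_y(x, y) = -x - 2.
  f_x(P) = 1, f_y(P) = -3 (gradient nonzero, so P is smooth).
Step 3: tangent line at P: 1·(x − 1) + -3·(y − -3) = 0.
Expanding: x - 3*y - 10 = 0.


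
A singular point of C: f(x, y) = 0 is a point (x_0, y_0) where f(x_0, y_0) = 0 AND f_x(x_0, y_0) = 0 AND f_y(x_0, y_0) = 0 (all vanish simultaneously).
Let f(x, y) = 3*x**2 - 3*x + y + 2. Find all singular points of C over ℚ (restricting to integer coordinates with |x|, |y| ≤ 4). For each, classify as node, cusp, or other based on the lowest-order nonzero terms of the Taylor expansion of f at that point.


No singular points in the scanned grid; C is smooth there.

Compute partial derivatives:
  f_x = 6*x - 3.
  f_y = 1.
f_y = 1 is a nonzero constant, so f_y never vanishes: no point (x, y) can satisfy f = f_x = f_y = 0. In particular no (x, y) ∈ {−4, ..., 4}² is singular; the curve is smooth.


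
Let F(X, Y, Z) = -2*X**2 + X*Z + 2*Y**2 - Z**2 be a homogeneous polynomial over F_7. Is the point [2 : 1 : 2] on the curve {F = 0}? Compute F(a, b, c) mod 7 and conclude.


F(2,1,2) ≡ 1 (mod 7); P is NOT on the curve.

Evaluate F(2, 1, 2) term-by-term (mod 7).
  -2*X**2 ↦ -2·4·1·1 = -8
  X*Z ↦ 1·2·1·2 = 4
  2*Y**2 ↦ 2·1·1·1 = 2
  -Z**2 ↦ -1·1·1·4 = -4
Sum: F(2, 1, 2) = (-8) + (4) + (2) + (-4) = -6.
Reducing mod 7: -6 ≡ 1 (mod 7).
Since F(a, b, c) ≡ 1 ≠ 0 (mod 7), P does NOT lie on the curve.


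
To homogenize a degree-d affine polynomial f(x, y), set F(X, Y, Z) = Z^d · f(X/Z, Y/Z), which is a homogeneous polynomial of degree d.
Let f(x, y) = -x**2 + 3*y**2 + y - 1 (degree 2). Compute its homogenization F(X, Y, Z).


F(X, Y, Z) = -X**2 + 3*Y**2 + Y*Z - Z**2

deg(f) = 2.
Substitute x = X/Z, y = Y/Z into f, then multiply by Z^2.
  monomial -1·x^2·y^0 ↦ -1·X^2·Y^0·Z^0.
  monomial 3·x^0·y^2 ↦ 3·X^0·Y^2·Z^0.
  monomial 1·x^0·y^1 ↦ 1·X^0·Y^1·Z^1.
  monomial -1·x^0·y^0 ↦ -1·X^0·Y^0·Z^2.
Collecting: F(X, Y, Z) = -X**2 + 3*Y**2 + Y*Z - Z**2.


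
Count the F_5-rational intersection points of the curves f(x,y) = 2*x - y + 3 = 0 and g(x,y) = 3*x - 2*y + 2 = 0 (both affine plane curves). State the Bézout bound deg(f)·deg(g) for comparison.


Common zeros: {(1, 0)}; count = 1; Bézout bound = 1.

deg(f) = 1, deg(g) = 1, so Bézout bound = 1.
Scan x ∈ F_5. For each x, list the y ∈ F_5 with f(x, y) ≡ 0 and those with g(x, y) ≡ 0 (mod 5); the common zeros in that column are the intersection.
  x = 0: f ≡ 0 at y ∈ {3}; g ≡ 0 at y ∈ {1}; common: ∅.
  x = 1: f ≡ 0 at y ∈ {0}; g ≡ 0 at y ∈ {0}; common: {0}.
  x = 2: f ≡ 0 at y ∈ {2}; g ≡ 0 at y ∈ {4}; common: ∅.
  x = 3: f ≡ 0 at y ∈ {4}; g ≡ 0 at y ∈ {3}; common: ∅.
  x = 4: f ≡ 0 at y ∈ {1}; g ≡ 0 at y ∈ {2}; common: ∅.
Collecting: common zeros = {(1, 0)}, so the count is 1.
Comparison with the Bézout bound: 1 ≤ 1 = deg(f)·deg(g), as expected for curves with no common component (the bound is attained).


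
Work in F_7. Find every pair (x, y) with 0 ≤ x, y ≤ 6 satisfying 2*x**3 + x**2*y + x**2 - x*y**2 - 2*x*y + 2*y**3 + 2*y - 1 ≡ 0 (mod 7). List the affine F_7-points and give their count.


Affine F_7-points: {(0, 5), (2, 1), (4, 5), (6, 2)}; count = 4.

For each of the 49 pairs (x, y) ∈ F_7², evaluate f(x, y) mod 7. Record the zeros.
  x = 0: [0↦6, 1↦3, 2↦5, 3↦3, 4↦2, 5↦0, 6↦2]  zeros at y ∈ {5}
  x = 1: [0↦2, 1↦4, 2↦2, 3↦1, 4↦6, 5↦1, 6↦5]  zeros at y ∈ ∅
  x = 2: [0↦5, 1↦0, 2↦3, 3↦5, 4↦4, 5↦5, 6↦6]  zeros at y ∈ {1}
  x = 3: [0↦6, 1↦3, 2↦6, 3↦6, 4↦1, 5↦3, 6↦3]  zeros at y ∈ ∅
  x = 4: [0↦3, 1↦4, 2↦2, 3↦2, 4↦2, 5↦0, 6↦1]  zeros at y ∈ {5}
  x = 5: [0↦1, 1↦1, 2↦3, 3↦5, 4↦5, 5↦1, 6↦5]  zeros at y ∈ ∅
  x = 6: [0↦5, 1↦6, 2↦0, 3↦6, 4↦1, 5↦4, 6↦6]  zeros at y ∈ {2}
Collecting zeros: affine points = {(0, 5), (2, 1), (4, 5), (6, 2)}.
Total count |C(F_7)_aff| = 4.


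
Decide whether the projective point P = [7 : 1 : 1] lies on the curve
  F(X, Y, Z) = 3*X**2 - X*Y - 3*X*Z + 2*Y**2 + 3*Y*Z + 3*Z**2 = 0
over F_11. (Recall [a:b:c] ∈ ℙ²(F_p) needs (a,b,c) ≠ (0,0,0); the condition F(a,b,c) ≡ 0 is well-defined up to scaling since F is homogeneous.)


F(7,1,1) ≡ 6 (mod 11); P is NOT on the curve.

Evaluate F(7, 1, 1) term-by-term (mod 11).
  3*X**2 ↦ 3·49·1·1 = 147
  -X*Y ↦ -1·7·1·1 = -7
  -3*X*Z ↦ -3·7·1·1 = -21
  2*Y**2 ↦ 2·1·1·1 = 2
  3*Y*Z ↦ 3·1·1·1 = 3
  3*Z**2 ↦ 3·1·1·1 = 3
Sum: F(7, 1, 1) = (147) + (-7) + (-21) + (2) + (3) + (3) = 127.
Reducing mod 11: 127 ≡ 6 (mod 11).
Since F(a, b, c) ≡ 6 ≠ 0 (mod 11), P does NOT lie on the curve.


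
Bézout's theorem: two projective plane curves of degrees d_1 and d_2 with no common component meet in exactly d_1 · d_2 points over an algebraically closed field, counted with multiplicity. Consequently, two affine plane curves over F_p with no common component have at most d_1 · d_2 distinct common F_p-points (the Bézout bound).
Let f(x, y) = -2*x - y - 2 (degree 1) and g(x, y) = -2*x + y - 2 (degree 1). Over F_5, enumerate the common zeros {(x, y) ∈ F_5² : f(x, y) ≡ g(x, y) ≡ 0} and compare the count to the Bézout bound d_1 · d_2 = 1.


Common zeros: {(4, 0)}; count = 1; Bézout bound = 1.

deg(f) = 1, deg(g) = 1, so Bézout bound = 1.
Scan x ∈ F_5. For each x, list the y ∈ F_5 with f(x, y) ≡ 0 and those with g(x, y) ≡ 0 (mod 5); the common zeros in that column are the intersection.
  x = 0: f ≡ 0 at y ∈ {3}; g ≡ 0 at y ∈ {2}; common: ∅.
  x = 1: f ≡ 0 at y ∈ {1}; g ≡ 0 at y ∈ {4}; common: ∅.
  x = 2: f ≡ 0 at y ∈ {4}; g ≡ 0 at y ∈ {1}; common: ∅.
  x = 3: f ≡ 0 at y ∈ {2}; g ≡ 0 at y ∈ {3}; common: ∅.
  x = 4: f ≡ 0 at y ∈ {0}; g ≡ 0 at y ∈ {0}; common: {0}.
Collecting: common zeros = {(4, 0)}, so the count is 1.
Comparison with the Bézout bound: 1 ≤ 1 = deg(f)·deg(g), as expected for curves with no common component (the bound is attained).


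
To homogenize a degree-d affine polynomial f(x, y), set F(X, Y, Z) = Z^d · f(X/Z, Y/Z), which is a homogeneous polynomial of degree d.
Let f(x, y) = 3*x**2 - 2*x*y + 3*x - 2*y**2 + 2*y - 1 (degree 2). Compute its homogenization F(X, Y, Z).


F(X, Y, Z) = 3*X**2 - 2*X*Y + 3*X*Z - 2*Y**2 + 2*Y*Z - Z**2

deg(f) = 2.
Substitute x = X/Z, y = Y/Z into f, then multiply by Z^2.
  monomial 3·x^2·y^0 ↦ 3·X^2·Y^0·Z^0.
  monomial -2·x^1·y^1 ↦ -2·X^1·Y^1·Z^0.
  monomial 3·x^1·y^0 ↦ 3·X^1·Y^0·Z^1.
  monomial -2·x^0·y^2 ↦ -2·X^0·Y^2·Z^0.
  monomial 2·x^0·y^1 ↦ 2·X^0·Y^1·Z^1.
  monomial -1·x^0·y^0 ↦ -1·X^0·Y^0·Z^2.
Collecting: F(X, Y, Z) = 3*X**2 - 2*X*Y + 3*X*Z - 2*Y**2 + 2*Y*Z - Z**2.


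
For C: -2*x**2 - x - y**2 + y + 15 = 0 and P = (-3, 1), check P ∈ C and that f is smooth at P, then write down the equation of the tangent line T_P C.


Tangent line at P: 11*x - y + 34 = 0.

Step 1: f(-3, 1) = 0, so P lies on C.
Step 2: partial derivatives
  f_x(x, y) = -4*x - 1, f_y(x, y) = 1 - 2*y.
  f_x(P) = 11, f_y(P) = -1 (gradient nonzero, so P is smooth).
Step 3: tangent line at P: 11·(x − -3) + -1·(y − 1) = 0.
Expanding: 11*x - y + 34 = 0.
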